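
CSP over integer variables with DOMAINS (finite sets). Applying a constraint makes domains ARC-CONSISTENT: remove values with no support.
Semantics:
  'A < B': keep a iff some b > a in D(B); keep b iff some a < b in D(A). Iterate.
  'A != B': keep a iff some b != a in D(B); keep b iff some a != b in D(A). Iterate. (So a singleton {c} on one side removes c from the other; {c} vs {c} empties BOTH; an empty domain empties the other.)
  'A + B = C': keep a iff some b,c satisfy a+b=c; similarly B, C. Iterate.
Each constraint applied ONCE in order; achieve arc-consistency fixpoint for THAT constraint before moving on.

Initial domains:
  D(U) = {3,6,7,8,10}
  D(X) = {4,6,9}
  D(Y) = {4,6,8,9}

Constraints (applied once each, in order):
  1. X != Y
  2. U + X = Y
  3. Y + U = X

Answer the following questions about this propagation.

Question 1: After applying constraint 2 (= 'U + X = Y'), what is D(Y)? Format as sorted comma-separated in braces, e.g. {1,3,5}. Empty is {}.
Constraint 1 (X != Y) on D(X)={4,6,9} D(Y)={4,6,8,9}: no change
Constraint 2 (U + X = Y) on D(U)={3,6,7,8,10} D(X)={4,6,9} D(Y)={4,6,8,9}: U {3,6,7,8,10}->{3}; X {4,6,9}->{6}; Y {4,6,8,9}->{9}
So after constraint 2: D(Y) = {9}

Answer: {9}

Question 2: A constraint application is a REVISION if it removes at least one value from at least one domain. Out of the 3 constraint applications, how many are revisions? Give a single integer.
Answer: 2

Derivation:
Constraint 1 (X != Y) on D(X)={4,6,9} D(Y)={4,6,8,9}: no change => not a revision
Constraint 2 (U + X = Y) on D(U)={3,6,7,8,10} D(X)={4,6,9} D(Y)={4,6,8,9}: U {3,6,7,8,10}->{3}; X {4,6,9}->{6}; Y {4,6,8,9}->{9} => REVISION
Constraint 3 (Y + U = X) on D(Y)={9} D(U)={3} D(X)={6}: Y {9}->{}; U {3}->{}; X {6}->{} => REVISION
Total revisions = 2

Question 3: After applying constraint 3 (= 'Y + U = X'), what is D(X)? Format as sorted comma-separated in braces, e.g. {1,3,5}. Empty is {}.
Constraint 1 (X != Y) on D(X)={4,6,9} D(Y)={4,6,8,9}: no change
Constraint 2 (U + X = Y) on D(U)={3,6,7,8,10} D(X)={4,6,9} D(Y)={4,6,8,9}: U {3,6,7,8,10}->{3}; X {4,6,9}->{6}; Y {4,6,8,9}->{9}
Constraint 3 (Y + U = X) on D(Y)={9} D(U)={3} D(X)={6}: Y {9}->{}; U {3}->{}; X {6}->{}
So after constraint 3: D(X) = {}

Answer: {}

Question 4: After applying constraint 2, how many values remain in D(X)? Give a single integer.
Answer: 1

Derivation:
Constraint 1 (X != Y) on D(X)={4,6,9} D(Y)={4,6,8,9}: no change
Constraint 2 (U + X = Y) on D(U)={3,6,7,8,10} D(X)={4,6,9} D(Y)={4,6,8,9}: U {3,6,7,8,10}->{3}; X {4,6,9}->{6}; Y {4,6,8,9}->{9}
So after constraint 2: D(X)={6}, size = 1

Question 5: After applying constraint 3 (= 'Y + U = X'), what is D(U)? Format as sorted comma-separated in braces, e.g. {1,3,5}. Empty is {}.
Answer: {}

Derivation:
Constraint 1 (X != Y) on D(X)={4,6,9} D(Y)={4,6,8,9}: no change
Constraint 2 (U + X = Y) on D(U)={3,6,7,8,10} D(X)={4,6,9} D(Y)={4,6,8,9}: U {3,6,7,8,10}->{3}; X {4,6,9}->{6}; Y {4,6,8,9}->{9}
Constraint 3 (Y + U = X) on D(Y)={9} D(U)={3} D(X)={6}: Y {9}->{}; U {3}->{}; X {6}->{}
So after constraint 3: D(U) = {}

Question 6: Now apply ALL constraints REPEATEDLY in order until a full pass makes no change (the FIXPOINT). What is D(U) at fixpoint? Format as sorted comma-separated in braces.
Answer: {}

Derivation:
pass 0 (initial): D(U)={3,6,7,8,10}
pass 1: U {3,6,7,8,10}->{}; X {4,6,9}->{}; Y {4,6,8,9}->{}
pass 2: no change
Fixpoint after 2 passes: D(U) = {}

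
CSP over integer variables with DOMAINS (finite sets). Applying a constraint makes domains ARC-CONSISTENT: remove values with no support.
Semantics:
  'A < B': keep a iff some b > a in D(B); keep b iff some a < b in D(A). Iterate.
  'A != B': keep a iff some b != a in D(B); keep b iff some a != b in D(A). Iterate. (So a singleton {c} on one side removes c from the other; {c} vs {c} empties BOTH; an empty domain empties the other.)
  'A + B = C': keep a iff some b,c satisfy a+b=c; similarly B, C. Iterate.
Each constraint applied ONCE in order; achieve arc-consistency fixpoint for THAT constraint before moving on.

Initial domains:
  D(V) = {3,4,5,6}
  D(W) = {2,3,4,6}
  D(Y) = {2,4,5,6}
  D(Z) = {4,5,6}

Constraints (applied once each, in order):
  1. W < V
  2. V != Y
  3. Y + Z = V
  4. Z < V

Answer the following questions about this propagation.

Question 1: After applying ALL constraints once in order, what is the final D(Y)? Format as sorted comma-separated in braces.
Answer: {2}

Derivation:
Constraint 1 (W < V) on D(W)={2,3,4,6} D(V)={3,4,5,6}: W {2,3,4,6}->{2,3,4}
Constraint 2 (V != Y) on D(V)={3,4,5,6} D(Y)={2,4,5,6}: no change
Constraint 3 (Y + Z = V) on D(Y)={2,4,5,6} D(Z)={4,5,6} D(V)={3,4,5,6}: Y {2,4,5,6}->{2}; Z {4,5,6}->{4}; V {3,4,5,6}->{6}
Constraint 4 (Z < V) on D(Z)={4} D(V)={6}: no change
So after all 4 constraints: D(Y) = {2}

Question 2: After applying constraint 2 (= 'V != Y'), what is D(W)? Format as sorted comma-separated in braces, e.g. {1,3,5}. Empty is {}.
Constraint 1 (W < V) on D(W)={2,3,4,6} D(V)={3,4,5,6}: W {2,3,4,6}->{2,3,4}
Constraint 2 (V != Y) on D(V)={3,4,5,6} D(Y)={2,4,5,6}: no change
So after constraint 2: D(W) = {2,3,4}

Answer: {2,3,4}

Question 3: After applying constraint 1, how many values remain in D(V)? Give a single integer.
Constraint 1 (W < V) on D(W)={2,3,4,6} D(V)={3,4,5,6}: W {2,3,4,6}->{2,3,4}
So after constraint 1: D(V)={3,4,5,6}, size = 4

Answer: 4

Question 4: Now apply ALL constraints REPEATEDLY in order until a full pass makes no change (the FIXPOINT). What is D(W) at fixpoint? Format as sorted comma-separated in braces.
Answer: {2,3,4}

Derivation:
pass 0 (initial): D(W)={2,3,4,6}
pass 1: V {3,4,5,6}->{6}; W {2,3,4,6}->{2,3,4}; Y {2,4,5,6}->{2}; Z {4,5,6}->{4}
pass 2: no change
Fixpoint after 2 passes: D(W) = {2,3,4}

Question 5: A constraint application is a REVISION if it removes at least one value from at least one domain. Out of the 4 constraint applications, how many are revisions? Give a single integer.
Answer: 2

Derivation:
Constraint 1 (W < V) on D(W)={2,3,4,6} D(V)={3,4,5,6}: W {2,3,4,6}->{2,3,4} => REVISION
Constraint 2 (V != Y) on D(V)={3,4,5,6} D(Y)={2,4,5,6}: no change => not a revision
Constraint 3 (Y + Z = V) on D(Y)={2,4,5,6} D(Z)={4,5,6} D(V)={3,4,5,6}: Y {2,4,5,6}->{2}; Z {4,5,6}->{4}; V {3,4,5,6}->{6} => REVISION
Constraint 4 (Z < V) on D(Z)={4} D(V)={6}: no change => not a revision
Total revisions = 2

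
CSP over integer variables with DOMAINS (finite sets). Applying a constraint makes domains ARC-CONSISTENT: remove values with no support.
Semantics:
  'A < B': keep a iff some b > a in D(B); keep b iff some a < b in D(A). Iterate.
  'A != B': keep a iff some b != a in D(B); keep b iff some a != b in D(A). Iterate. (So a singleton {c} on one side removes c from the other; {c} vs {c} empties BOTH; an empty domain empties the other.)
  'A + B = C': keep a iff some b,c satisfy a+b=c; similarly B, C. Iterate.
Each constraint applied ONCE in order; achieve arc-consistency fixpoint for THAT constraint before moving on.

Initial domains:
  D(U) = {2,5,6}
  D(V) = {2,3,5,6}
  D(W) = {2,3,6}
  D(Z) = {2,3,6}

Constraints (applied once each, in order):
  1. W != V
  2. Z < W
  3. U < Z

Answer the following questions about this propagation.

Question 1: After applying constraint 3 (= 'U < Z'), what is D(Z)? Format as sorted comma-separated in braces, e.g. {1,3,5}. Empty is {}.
Answer: {3}

Derivation:
Constraint 1 (W != V) on D(W)={2,3,6} D(V)={2,3,5,6}: no change
Constraint 2 (Z < W) on D(Z)={2,3,6} D(W)={2,3,6}: Z {2,3,6}->{2,3}; W {2,3,6}->{3,6}
Constraint 3 (U < Z) on D(U)={2,5,6} D(Z)={2,3}: U {2,5,6}->{2}; Z {2,3}->{3}
So after constraint 3: D(Z) = {3}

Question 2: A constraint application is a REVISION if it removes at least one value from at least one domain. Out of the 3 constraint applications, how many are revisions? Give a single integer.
Constraint 1 (W != V) on D(W)={2,3,6} D(V)={2,3,5,6}: no change => not a revision
Constraint 2 (Z < W) on D(Z)={2,3,6} D(W)={2,3,6}: Z {2,3,6}->{2,3}; W {2,3,6}->{3,6} => REVISION
Constraint 3 (U < Z) on D(U)={2,5,6} D(Z)={2,3}: U {2,5,6}->{2}; Z {2,3}->{3} => REVISION
Total revisions = 2

Answer: 2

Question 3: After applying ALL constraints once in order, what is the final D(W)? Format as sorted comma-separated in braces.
Answer: {3,6}

Derivation:
Constraint 1 (W != V) on D(W)={2,3,6} D(V)={2,3,5,6}: no change
Constraint 2 (Z < W) on D(Z)={2,3,6} D(W)={2,3,6}: Z {2,3,6}->{2,3}; W {2,3,6}->{3,6}
Constraint 3 (U < Z) on D(U)={2,5,6} D(Z)={2,3}: U {2,5,6}->{2}; Z {2,3}->{3}
So after all 3 constraints: D(W) = {3,6}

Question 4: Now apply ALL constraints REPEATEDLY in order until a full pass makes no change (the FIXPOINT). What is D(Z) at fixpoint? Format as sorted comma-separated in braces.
pass 0 (initial): D(Z)={2,3,6}
pass 1: U {2,5,6}->{2}; W {2,3,6}->{3,6}; Z {2,3,6}->{3}
pass 2: W {3,6}->{6}
pass 3: V {2,3,5,6}->{2,3,5}
pass 4: no change
Fixpoint after 4 passes: D(Z) = {3}

Answer: {3}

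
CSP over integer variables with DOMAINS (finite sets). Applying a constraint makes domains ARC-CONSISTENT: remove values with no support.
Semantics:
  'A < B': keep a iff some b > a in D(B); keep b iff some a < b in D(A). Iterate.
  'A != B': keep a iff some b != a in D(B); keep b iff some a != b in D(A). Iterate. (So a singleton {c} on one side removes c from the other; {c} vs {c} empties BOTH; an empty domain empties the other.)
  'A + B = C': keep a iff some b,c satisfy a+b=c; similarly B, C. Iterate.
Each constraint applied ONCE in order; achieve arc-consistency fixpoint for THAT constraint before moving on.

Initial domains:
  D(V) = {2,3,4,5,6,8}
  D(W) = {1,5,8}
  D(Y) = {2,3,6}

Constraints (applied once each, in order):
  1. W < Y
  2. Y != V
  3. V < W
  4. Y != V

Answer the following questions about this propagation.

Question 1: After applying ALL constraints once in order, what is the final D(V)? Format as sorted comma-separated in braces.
Answer: {2,3,4}

Derivation:
Constraint 1 (W < Y) on D(W)={1,5,8} D(Y)={2,3,6}: W {1,5,8}->{1,5}
Constraint 2 (Y != V) on D(Y)={2,3,6} D(V)={2,3,4,5,6,8}: no change
Constraint 3 (V < W) on D(V)={2,3,4,5,6,8} D(W)={1,5}: V {2,3,4,5,6,8}->{2,3,4}; W {1,5}->{5}
Constraint 4 (Y != V) on D(Y)={2,3,6} D(V)={2,3,4}: no change
So after all 4 constraints: D(V) = {2,3,4}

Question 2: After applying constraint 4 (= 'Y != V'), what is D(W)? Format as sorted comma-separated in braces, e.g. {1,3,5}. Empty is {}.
Constraint 1 (W < Y) on D(W)={1,5,8} D(Y)={2,3,6}: W {1,5,8}->{1,5}
Constraint 2 (Y != V) on D(Y)={2,3,6} D(V)={2,3,4,5,6,8}: no change
Constraint 3 (V < W) on D(V)={2,3,4,5,6,8} D(W)={1,5}: V {2,3,4,5,6,8}->{2,3,4}; W {1,5}->{5}
Constraint 4 (Y != V) on D(Y)={2,3,6} D(V)={2,3,4}: no change
So after constraint 4: D(W) = {5}

Answer: {5}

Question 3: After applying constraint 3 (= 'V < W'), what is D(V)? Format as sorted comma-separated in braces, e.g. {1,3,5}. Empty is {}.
Answer: {2,3,4}

Derivation:
Constraint 1 (W < Y) on D(W)={1,5,8} D(Y)={2,3,6}: W {1,5,8}->{1,5}
Constraint 2 (Y != V) on D(Y)={2,3,6} D(V)={2,3,4,5,6,8}: no change
Constraint 3 (V < W) on D(V)={2,3,4,5,6,8} D(W)={1,5}: V {2,3,4,5,6,8}->{2,3,4}; W {1,5}->{5}
So after constraint 3: D(V) = {2,3,4}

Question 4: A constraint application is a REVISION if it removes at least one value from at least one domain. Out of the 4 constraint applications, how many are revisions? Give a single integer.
Constraint 1 (W < Y) on D(W)={1,5,8} D(Y)={2,3,6}: W {1,5,8}->{1,5} => REVISION
Constraint 2 (Y != V) on D(Y)={2,3,6} D(V)={2,3,4,5,6,8}: no change => not a revision
Constraint 3 (V < W) on D(V)={2,3,4,5,6,8} D(W)={1,5}: V {2,3,4,5,6,8}->{2,3,4}; W {1,5}->{5} => REVISION
Constraint 4 (Y != V) on D(Y)={2,3,6} D(V)={2,3,4}: no change => not a revision
Total revisions = 2

Answer: 2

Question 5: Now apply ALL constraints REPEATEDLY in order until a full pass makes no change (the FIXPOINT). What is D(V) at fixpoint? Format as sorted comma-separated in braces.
pass 0 (initial): D(V)={2,3,4,5,6,8}
pass 1: V {2,3,4,5,6,8}->{2,3,4}; W {1,5,8}->{5}
pass 2: Y {2,3,6}->{6}
pass 3: no change
Fixpoint after 3 passes: D(V) = {2,3,4}

Answer: {2,3,4}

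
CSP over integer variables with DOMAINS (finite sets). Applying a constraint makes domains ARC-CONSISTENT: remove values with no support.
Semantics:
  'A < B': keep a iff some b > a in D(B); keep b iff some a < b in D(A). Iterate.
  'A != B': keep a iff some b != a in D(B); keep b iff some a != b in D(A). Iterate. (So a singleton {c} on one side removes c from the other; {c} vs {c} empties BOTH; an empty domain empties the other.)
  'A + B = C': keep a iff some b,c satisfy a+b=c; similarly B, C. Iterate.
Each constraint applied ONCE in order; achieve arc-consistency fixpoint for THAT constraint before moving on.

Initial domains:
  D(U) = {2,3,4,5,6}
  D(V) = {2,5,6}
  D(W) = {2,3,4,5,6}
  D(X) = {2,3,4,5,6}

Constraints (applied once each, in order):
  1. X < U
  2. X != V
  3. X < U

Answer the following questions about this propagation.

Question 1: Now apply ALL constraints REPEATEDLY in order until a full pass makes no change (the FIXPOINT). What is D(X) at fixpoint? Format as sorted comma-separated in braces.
Answer: {2,3,4,5}

Derivation:
pass 0 (initial): D(X)={2,3,4,5,6}
pass 1: U {2,3,4,5,6}->{3,4,5,6}; X {2,3,4,5,6}->{2,3,4,5}
pass 2: no change
Fixpoint after 2 passes: D(X) = {2,3,4,5}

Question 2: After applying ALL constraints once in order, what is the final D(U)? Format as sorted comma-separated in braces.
Answer: {3,4,5,6}

Derivation:
Constraint 1 (X < U) on D(X)={2,3,4,5,6} D(U)={2,3,4,5,6}: X {2,3,4,5,6}->{2,3,4,5}; U {2,3,4,5,6}->{3,4,5,6}
Constraint 2 (X != V) on D(X)={2,3,4,5} D(V)={2,5,6}: no change
Constraint 3 (X < U) on D(X)={2,3,4,5} D(U)={3,4,5,6}: no change
So after all 3 constraints: D(U) = {3,4,5,6}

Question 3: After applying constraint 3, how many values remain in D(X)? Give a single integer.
Constraint 1 (X < U) on D(X)={2,3,4,5,6} D(U)={2,3,4,5,6}: X {2,3,4,5,6}->{2,3,4,5}; U {2,3,4,5,6}->{3,4,5,6}
Constraint 2 (X != V) on D(X)={2,3,4,5} D(V)={2,5,6}: no change
Constraint 3 (X < U) on D(X)={2,3,4,5} D(U)={3,4,5,6}: no change
So after constraint 3: D(X)={2,3,4,5}, size = 4

Answer: 4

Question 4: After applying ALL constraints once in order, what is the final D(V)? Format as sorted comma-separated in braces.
Answer: {2,5,6}

Derivation:
Constraint 1 (X < U) on D(X)={2,3,4,5,6} D(U)={2,3,4,5,6}: X {2,3,4,5,6}->{2,3,4,5}; U {2,3,4,5,6}->{3,4,5,6}
Constraint 2 (X != V) on D(X)={2,3,4,5} D(V)={2,5,6}: no change
Constraint 3 (X < U) on D(X)={2,3,4,5} D(U)={3,4,5,6}: no change
So after all 3 constraints: D(V) = {2,5,6}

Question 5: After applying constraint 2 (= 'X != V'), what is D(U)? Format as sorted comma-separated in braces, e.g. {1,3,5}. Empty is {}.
Constraint 1 (X < U) on D(X)={2,3,4,5,6} D(U)={2,3,4,5,6}: X {2,3,4,5,6}->{2,3,4,5}; U {2,3,4,5,6}->{3,4,5,6}
Constraint 2 (X != V) on D(X)={2,3,4,5} D(V)={2,5,6}: no change
So after constraint 2: D(U) = {3,4,5,6}

Answer: {3,4,5,6}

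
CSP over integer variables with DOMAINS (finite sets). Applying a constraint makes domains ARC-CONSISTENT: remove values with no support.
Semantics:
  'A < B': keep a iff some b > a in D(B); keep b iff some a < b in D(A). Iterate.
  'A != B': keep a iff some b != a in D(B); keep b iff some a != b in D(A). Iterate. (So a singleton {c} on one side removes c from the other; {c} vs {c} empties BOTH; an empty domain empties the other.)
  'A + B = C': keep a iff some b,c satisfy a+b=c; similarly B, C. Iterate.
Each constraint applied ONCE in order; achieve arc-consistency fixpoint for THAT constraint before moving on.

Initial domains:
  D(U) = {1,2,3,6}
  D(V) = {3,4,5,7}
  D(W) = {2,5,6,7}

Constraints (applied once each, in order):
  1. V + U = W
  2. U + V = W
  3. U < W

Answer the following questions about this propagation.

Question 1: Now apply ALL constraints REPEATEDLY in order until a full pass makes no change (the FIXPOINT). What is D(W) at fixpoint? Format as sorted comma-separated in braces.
Answer: {5,6,7}

Derivation:
pass 0 (initial): D(W)={2,5,6,7}
pass 1: U {1,2,3,6}->{1,2,3}; V {3,4,5,7}->{3,4,5}; W {2,5,6,7}->{5,6,7}
pass 2: no change
Fixpoint after 2 passes: D(W) = {5,6,7}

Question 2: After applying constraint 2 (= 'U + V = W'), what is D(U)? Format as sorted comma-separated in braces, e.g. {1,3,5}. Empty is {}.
Answer: {1,2,3}

Derivation:
Constraint 1 (V + U = W) on D(V)={3,4,5,7} D(U)={1,2,3,6} D(W)={2,5,6,7}: V {3,4,5,7}->{3,4,5}; U {1,2,3,6}->{1,2,3}; W {2,5,6,7}->{5,6,7}
Constraint 2 (U + V = W) on D(U)={1,2,3} D(V)={3,4,5} D(W)={5,6,7}: no change
So after constraint 2: D(U) = {1,2,3}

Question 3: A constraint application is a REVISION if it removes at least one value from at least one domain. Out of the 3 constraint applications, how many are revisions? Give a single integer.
Constraint 1 (V + U = W) on D(V)={3,4,5,7} D(U)={1,2,3,6} D(W)={2,5,6,7}: V {3,4,5,7}->{3,4,5}; U {1,2,3,6}->{1,2,3}; W {2,5,6,7}->{5,6,7} => REVISION
Constraint 2 (U + V = W) on D(U)={1,2,3} D(V)={3,4,5} D(W)={5,6,7}: no change => not a revision
Constraint 3 (U < W) on D(U)={1,2,3} D(W)={5,6,7}: no change => not a revision
Total revisions = 1

Answer: 1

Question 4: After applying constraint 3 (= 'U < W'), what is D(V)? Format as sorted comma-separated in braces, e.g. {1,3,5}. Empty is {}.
Answer: {3,4,5}

Derivation:
Constraint 1 (V + U = W) on D(V)={3,4,5,7} D(U)={1,2,3,6} D(W)={2,5,6,7}: V {3,4,5,7}->{3,4,5}; U {1,2,3,6}->{1,2,3}; W {2,5,6,7}->{5,6,7}
Constraint 2 (U + V = W) on D(U)={1,2,3} D(V)={3,4,5} D(W)={5,6,7}: no change
Constraint 3 (U < W) on D(U)={1,2,3} D(W)={5,6,7}: no change
So after constraint 3: D(V) = {3,4,5}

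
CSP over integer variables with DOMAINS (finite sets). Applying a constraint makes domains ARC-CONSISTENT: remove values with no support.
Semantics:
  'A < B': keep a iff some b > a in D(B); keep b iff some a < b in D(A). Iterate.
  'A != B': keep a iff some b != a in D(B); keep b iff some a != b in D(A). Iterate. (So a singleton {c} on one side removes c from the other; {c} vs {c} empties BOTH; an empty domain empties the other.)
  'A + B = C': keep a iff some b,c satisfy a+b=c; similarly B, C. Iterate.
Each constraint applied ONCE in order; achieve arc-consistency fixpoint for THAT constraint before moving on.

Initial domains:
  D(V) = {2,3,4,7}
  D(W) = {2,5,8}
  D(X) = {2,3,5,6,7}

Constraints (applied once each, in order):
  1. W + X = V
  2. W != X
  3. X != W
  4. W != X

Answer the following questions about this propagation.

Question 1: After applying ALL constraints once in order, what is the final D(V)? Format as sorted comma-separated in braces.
Constraint 1 (W + X = V) on D(W)={2,5,8} D(X)={2,3,5,6,7} D(V)={2,3,4,7}: W {2,5,8}->{2,5}; X {2,3,5,6,7}->{2,5}; V {2,3,4,7}->{4,7}
Constraint 2 (W != X) on D(W)={2,5} D(X)={2,5}: no change
Constraint 3 (X != W) on D(X)={2,5} D(W)={2,5}: no change
Constraint 4 (W != X) on D(W)={2,5} D(X)={2,5}: no change
So after all 4 constraints: D(V) = {4,7}

Answer: {4,7}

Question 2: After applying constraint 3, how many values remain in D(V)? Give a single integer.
Answer: 2

Derivation:
Constraint 1 (W + X = V) on D(W)={2,5,8} D(X)={2,3,5,6,7} D(V)={2,3,4,7}: W {2,5,8}->{2,5}; X {2,3,5,6,7}->{2,5}; V {2,3,4,7}->{4,7}
Constraint 2 (W != X) on D(W)={2,5} D(X)={2,5}: no change
Constraint 3 (X != W) on D(X)={2,5} D(W)={2,5}: no change
So after constraint 3: D(V)={4,7}, size = 2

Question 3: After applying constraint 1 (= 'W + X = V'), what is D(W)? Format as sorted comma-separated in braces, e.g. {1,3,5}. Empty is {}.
Answer: {2,5}

Derivation:
Constraint 1 (W + X = V) on D(W)={2,5,8} D(X)={2,3,5,6,7} D(V)={2,3,4,7}: W {2,5,8}->{2,5}; X {2,3,5,6,7}->{2,5}; V {2,3,4,7}->{4,7}
So after constraint 1: D(W) = {2,5}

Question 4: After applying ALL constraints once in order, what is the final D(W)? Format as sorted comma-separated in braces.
Constraint 1 (W + X = V) on D(W)={2,5,8} D(X)={2,3,5,6,7} D(V)={2,3,4,7}: W {2,5,8}->{2,5}; X {2,3,5,6,7}->{2,5}; V {2,3,4,7}->{4,7}
Constraint 2 (W != X) on D(W)={2,5} D(X)={2,5}: no change
Constraint 3 (X != W) on D(X)={2,5} D(W)={2,5}: no change
Constraint 4 (W != X) on D(W)={2,5} D(X)={2,5}: no change
So after all 4 constraints: D(W) = {2,5}

Answer: {2,5}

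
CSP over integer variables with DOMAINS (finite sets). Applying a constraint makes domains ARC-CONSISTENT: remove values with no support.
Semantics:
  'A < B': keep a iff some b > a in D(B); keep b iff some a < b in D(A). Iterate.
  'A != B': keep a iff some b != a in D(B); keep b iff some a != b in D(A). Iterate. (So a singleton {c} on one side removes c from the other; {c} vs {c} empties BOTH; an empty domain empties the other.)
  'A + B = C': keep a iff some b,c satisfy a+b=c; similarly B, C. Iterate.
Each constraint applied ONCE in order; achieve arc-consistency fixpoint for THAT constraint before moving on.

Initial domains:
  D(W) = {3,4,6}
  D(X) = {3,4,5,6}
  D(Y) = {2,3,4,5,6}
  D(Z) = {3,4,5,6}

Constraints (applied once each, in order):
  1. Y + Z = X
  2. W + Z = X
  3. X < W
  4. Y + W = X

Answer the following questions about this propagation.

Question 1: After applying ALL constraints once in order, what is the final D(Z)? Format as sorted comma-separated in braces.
Answer: {3}

Derivation:
Constraint 1 (Y + Z = X) on D(Y)={2,3,4,5,6} D(Z)={3,4,5,6} D(X)={3,4,5,6}: Y {2,3,4,5,6}->{2,3}; Z {3,4,5,6}->{3,4}; X {3,4,5,6}->{5,6}
Constraint 2 (W + Z = X) on D(W)={3,4,6} D(Z)={3,4} D(X)={5,6}: W {3,4,6}->{3}; Z {3,4}->{3}; X {5,6}->{6}
Constraint 3 (X < W) on D(X)={6} D(W)={3}: X {6}->{}; W {3}->{}
Constraint 4 (Y + W = X) on D(Y)={2,3} D(W)={} D(X)={}: Y {2,3}->{}
So after all 4 constraints: D(Z) = {3}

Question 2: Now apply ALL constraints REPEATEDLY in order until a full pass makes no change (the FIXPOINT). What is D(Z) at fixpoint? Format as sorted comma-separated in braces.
Answer: {}

Derivation:
pass 0 (initial): D(Z)={3,4,5,6}
pass 1: W {3,4,6}->{}; X {3,4,5,6}->{}; Y {2,3,4,5,6}->{}; Z {3,4,5,6}->{3}
pass 2: Z {3}->{}
pass 3: no change
Fixpoint after 3 passes: D(Z) = {}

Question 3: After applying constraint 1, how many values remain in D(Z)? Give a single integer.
Constraint 1 (Y + Z = X) on D(Y)={2,3,4,5,6} D(Z)={3,4,5,6} D(X)={3,4,5,6}: Y {2,3,4,5,6}->{2,3}; Z {3,4,5,6}->{3,4}; X {3,4,5,6}->{5,6}
So after constraint 1: D(Z)={3,4}, size = 2

Answer: 2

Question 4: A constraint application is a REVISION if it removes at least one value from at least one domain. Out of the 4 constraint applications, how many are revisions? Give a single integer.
Constraint 1 (Y + Z = X) on D(Y)={2,3,4,5,6} D(Z)={3,4,5,6} D(X)={3,4,5,6}: Y {2,3,4,5,6}->{2,3}; Z {3,4,5,6}->{3,4}; X {3,4,5,6}->{5,6} => REVISION
Constraint 2 (W + Z = X) on D(W)={3,4,6} D(Z)={3,4} D(X)={5,6}: W {3,4,6}->{3}; Z {3,4}->{3}; X {5,6}->{6} => REVISION
Constraint 3 (X < W) on D(X)={6} D(W)={3}: X {6}->{}; W {3}->{} => REVISION
Constraint 4 (Y + W = X) on D(Y)={2,3} D(W)={} D(X)={}: Y {2,3}->{} => REVISION
Total revisions = 4

Answer: 4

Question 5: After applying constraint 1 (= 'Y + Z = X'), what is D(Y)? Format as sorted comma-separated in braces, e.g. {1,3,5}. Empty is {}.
Answer: {2,3}

Derivation:
Constraint 1 (Y + Z = X) on D(Y)={2,3,4,5,6} D(Z)={3,4,5,6} D(X)={3,4,5,6}: Y {2,3,4,5,6}->{2,3}; Z {3,4,5,6}->{3,4}; X {3,4,5,6}->{5,6}
So after constraint 1: D(Y) = {2,3}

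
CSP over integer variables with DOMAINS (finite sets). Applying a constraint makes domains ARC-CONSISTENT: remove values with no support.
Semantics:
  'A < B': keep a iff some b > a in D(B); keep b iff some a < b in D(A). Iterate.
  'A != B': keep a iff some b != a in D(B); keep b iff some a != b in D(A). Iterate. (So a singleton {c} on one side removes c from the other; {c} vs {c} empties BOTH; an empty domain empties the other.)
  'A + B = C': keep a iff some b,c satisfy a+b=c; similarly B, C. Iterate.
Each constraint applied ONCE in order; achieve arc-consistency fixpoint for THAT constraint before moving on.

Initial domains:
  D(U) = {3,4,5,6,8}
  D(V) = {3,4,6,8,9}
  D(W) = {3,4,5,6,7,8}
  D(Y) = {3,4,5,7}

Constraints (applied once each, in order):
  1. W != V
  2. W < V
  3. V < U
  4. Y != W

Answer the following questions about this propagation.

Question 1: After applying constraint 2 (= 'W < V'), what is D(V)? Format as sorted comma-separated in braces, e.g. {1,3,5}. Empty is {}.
Answer: {4,6,8,9}

Derivation:
Constraint 1 (W != V) on D(W)={3,4,5,6,7,8} D(V)={3,4,6,8,9}: no change
Constraint 2 (W < V) on D(W)={3,4,5,6,7,8} D(V)={3,4,6,8,9}: V {3,4,6,8,9}->{4,6,8,9}
So after constraint 2: D(V) = {4,6,8,9}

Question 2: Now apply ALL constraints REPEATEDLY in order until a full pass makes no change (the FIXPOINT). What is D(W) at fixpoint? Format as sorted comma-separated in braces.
Answer: {3,4,5}

Derivation:
pass 0 (initial): D(W)={3,4,5,6,7,8}
pass 1: U {3,4,5,6,8}->{5,6,8}; V {3,4,6,8,9}->{4,6}
pass 2: W {3,4,5,6,7,8}->{3,4,5}
pass 3: no change
Fixpoint after 3 passes: D(W) = {3,4,5}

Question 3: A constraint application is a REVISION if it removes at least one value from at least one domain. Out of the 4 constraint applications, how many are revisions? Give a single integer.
Constraint 1 (W != V) on D(W)={3,4,5,6,7,8} D(V)={3,4,6,8,9}: no change => not a revision
Constraint 2 (W < V) on D(W)={3,4,5,6,7,8} D(V)={3,4,6,8,9}: V {3,4,6,8,9}->{4,6,8,9} => REVISION
Constraint 3 (V < U) on D(V)={4,6,8,9} D(U)={3,4,5,6,8}: V {4,6,8,9}->{4,6}; U {3,4,5,6,8}->{5,6,8} => REVISION
Constraint 4 (Y != W) on D(Y)={3,4,5,7} D(W)={3,4,5,6,7,8}: no change => not a revision
Total revisions = 2

Answer: 2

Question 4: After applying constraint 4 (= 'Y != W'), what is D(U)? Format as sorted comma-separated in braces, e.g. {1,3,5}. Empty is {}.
Answer: {5,6,8}

Derivation:
Constraint 1 (W != V) on D(W)={3,4,5,6,7,8} D(V)={3,4,6,8,9}: no change
Constraint 2 (W < V) on D(W)={3,4,5,6,7,8} D(V)={3,4,6,8,9}: V {3,4,6,8,9}->{4,6,8,9}
Constraint 3 (V < U) on D(V)={4,6,8,9} D(U)={3,4,5,6,8}: V {4,6,8,9}->{4,6}; U {3,4,5,6,8}->{5,6,8}
Constraint 4 (Y != W) on D(Y)={3,4,5,7} D(W)={3,4,5,6,7,8}: no change
So after constraint 4: D(U) = {5,6,8}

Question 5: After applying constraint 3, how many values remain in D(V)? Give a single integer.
Answer: 2

Derivation:
Constraint 1 (W != V) on D(W)={3,4,5,6,7,8} D(V)={3,4,6,8,9}: no change
Constraint 2 (W < V) on D(W)={3,4,5,6,7,8} D(V)={3,4,6,8,9}: V {3,4,6,8,9}->{4,6,8,9}
Constraint 3 (V < U) on D(V)={4,6,8,9} D(U)={3,4,5,6,8}: V {4,6,8,9}->{4,6}; U {3,4,5,6,8}->{5,6,8}
So after constraint 3: D(V)={4,6}, size = 2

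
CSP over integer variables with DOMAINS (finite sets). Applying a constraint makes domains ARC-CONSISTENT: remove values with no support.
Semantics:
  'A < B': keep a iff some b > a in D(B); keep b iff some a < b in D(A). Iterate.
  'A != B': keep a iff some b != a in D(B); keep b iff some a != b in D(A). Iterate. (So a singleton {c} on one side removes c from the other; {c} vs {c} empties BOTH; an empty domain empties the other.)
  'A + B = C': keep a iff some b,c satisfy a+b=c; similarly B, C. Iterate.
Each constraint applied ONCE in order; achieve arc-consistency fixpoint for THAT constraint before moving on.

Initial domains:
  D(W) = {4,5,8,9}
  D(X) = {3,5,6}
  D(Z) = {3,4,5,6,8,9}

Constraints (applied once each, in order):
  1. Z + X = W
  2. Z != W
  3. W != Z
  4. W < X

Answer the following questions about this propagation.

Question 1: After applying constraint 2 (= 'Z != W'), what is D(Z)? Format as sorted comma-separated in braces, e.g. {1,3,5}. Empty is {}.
Answer: {3,4,5,6}

Derivation:
Constraint 1 (Z + X = W) on D(Z)={3,4,5,6,8,9} D(X)={3,5,6} D(W)={4,5,8,9}: Z {3,4,5,6,8,9}->{3,4,5,6}; W {4,5,8,9}->{8,9}
Constraint 2 (Z != W) on D(Z)={3,4,5,6} D(W)={8,9}: no change
So after constraint 2: D(Z) = {3,4,5,6}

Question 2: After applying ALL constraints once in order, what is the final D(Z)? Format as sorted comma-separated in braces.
Answer: {3,4,5,6}

Derivation:
Constraint 1 (Z + X = W) on D(Z)={3,4,5,6,8,9} D(X)={3,5,6} D(W)={4,5,8,9}: Z {3,4,5,6,8,9}->{3,4,5,6}; W {4,5,8,9}->{8,9}
Constraint 2 (Z != W) on D(Z)={3,4,5,6} D(W)={8,9}: no change
Constraint 3 (W != Z) on D(W)={8,9} D(Z)={3,4,5,6}: no change
Constraint 4 (W < X) on D(W)={8,9} D(X)={3,5,6}: W {8,9}->{}; X {3,5,6}->{}
So after all 4 constraints: D(Z) = {3,4,5,6}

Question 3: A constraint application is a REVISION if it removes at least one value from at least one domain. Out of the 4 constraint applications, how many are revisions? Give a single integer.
Answer: 2

Derivation:
Constraint 1 (Z + X = W) on D(Z)={3,4,5,6,8,9} D(X)={3,5,6} D(W)={4,5,8,9}: Z {3,4,5,6,8,9}->{3,4,5,6}; W {4,5,8,9}->{8,9} => REVISION
Constraint 2 (Z != W) on D(Z)={3,4,5,6} D(W)={8,9}: no change => not a revision
Constraint 3 (W != Z) on D(W)={8,9} D(Z)={3,4,5,6}: no change => not a revision
Constraint 4 (W < X) on D(W)={8,9} D(X)={3,5,6}: W {8,9}->{}; X {3,5,6}->{} => REVISION
Total revisions = 2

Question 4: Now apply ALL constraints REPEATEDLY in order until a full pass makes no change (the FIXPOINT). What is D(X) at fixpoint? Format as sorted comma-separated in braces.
Answer: {}

Derivation:
pass 0 (initial): D(X)={3,5,6}
pass 1: W {4,5,8,9}->{}; X {3,5,6}->{}; Z {3,4,5,6,8,9}->{3,4,5,6}
pass 2: Z {3,4,5,6}->{}
pass 3: no change
Fixpoint after 3 passes: D(X) = {}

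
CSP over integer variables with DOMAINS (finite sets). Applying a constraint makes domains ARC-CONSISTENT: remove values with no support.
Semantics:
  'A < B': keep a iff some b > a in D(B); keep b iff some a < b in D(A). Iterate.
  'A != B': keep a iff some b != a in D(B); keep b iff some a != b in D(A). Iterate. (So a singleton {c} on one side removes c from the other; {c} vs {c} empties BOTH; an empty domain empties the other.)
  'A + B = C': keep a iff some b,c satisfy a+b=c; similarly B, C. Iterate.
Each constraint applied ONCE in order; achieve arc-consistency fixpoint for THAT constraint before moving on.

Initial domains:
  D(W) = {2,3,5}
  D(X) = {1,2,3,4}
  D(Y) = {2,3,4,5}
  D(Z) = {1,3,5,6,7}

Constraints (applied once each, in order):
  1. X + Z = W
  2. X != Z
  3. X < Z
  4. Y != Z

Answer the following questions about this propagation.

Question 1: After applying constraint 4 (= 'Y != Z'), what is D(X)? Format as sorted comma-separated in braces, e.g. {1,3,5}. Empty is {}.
Answer: {1,2}

Derivation:
Constraint 1 (X + Z = W) on D(X)={1,2,3,4} D(Z)={1,3,5,6,7} D(W)={2,3,5}: X {1,2,3,4}->{1,2,4}; Z {1,3,5,6,7}->{1,3}
Constraint 2 (X != Z) on D(X)={1,2,4} D(Z)={1,3}: no change
Constraint 3 (X < Z) on D(X)={1,2,4} D(Z)={1,3}: X {1,2,4}->{1,2}; Z {1,3}->{3}
Constraint 4 (Y != Z) on D(Y)={2,3,4,5} D(Z)={3}: Y {2,3,4,5}->{2,4,5}
So after constraint 4: D(X) = {1,2}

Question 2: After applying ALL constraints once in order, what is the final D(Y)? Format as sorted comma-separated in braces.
Answer: {2,4,5}

Derivation:
Constraint 1 (X + Z = W) on D(X)={1,2,3,4} D(Z)={1,3,5,6,7} D(W)={2,3,5}: X {1,2,3,4}->{1,2,4}; Z {1,3,5,6,7}->{1,3}
Constraint 2 (X != Z) on D(X)={1,2,4} D(Z)={1,3}: no change
Constraint 3 (X < Z) on D(X)={1,2,4} D(Z)={1,3}: X {1,2,4}->{1,2}; Z {1,3}->{3}
Constraint 4 (Y != Z) on D(Y)={2,3,4,5} D(Z)={3}: Y {2,3,4,5}->{2,4,5}
So after all 4 constraints: D(Y) = {2,4,5}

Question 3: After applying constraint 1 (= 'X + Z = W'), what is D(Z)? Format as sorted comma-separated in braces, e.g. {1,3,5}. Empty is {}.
Answer: {1,3}

Derivation:
Constraint 1 (X + Z = W) on D(X)={1,2,3,4} D(Z)={1,3,5,6,7} D(W)={2,3,5}: X {1,2,3,4}->{1,2,4}; Z {1,3,5,6,7}->{1,3}
So after constraint 1: D(Z) = {1,3}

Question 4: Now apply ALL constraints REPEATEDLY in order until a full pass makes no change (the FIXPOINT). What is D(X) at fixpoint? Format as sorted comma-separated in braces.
Answer: {2}

Derivation:
pass 0 (initial): D(X)={1,2,3,4}
pass 1: X {1,2,3,4}->{1,2}; Y {2,3,4,5}->{2,4,5}; Z {1,3,5,6,7}->{3}
pass 2: W {2,3,5}->{5}; X {1,2}->{2}
pass 3: no change
Fixpoint after 3 passes: D(X) = {2}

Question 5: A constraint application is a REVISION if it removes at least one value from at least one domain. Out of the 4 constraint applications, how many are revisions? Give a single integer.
Answer: 3

Derivation:
Constraint 1 (X + Z = W) on D(X)={1,2,3,4} D(Z)={1,3,5,6,7} D(W)={2,3,5}: X {1,2,3,4}->{1,2,4}; Z {1,3,5,6,7}->{1,3} => REVISION
Constraint 2 (X != Z) on D(X)={1,2,4} D(Z)={1,3}: no change => not a revision
Constraint 3 (X < Z) on D(X)={1,2,4} D(Z)={1,3}: X {1,2,4}->{1,2}; Z {1,3}->{3} => REVISION
Constraint 4 (Y != Z) on D(Y)={2,3,4,5} D(Z)={3}: Y {2,3,4,5}->{2,4,5} => REVISION
Total revisions = 3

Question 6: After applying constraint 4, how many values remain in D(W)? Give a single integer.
Constraint 1 (X + Z = W) on D(X)={1,2,3,4} D(Z)={1,3,5,6,7} D(W)={2,3,5}: X {1,2,3,4}->{1,2,4}; Z {1,3,5,6,7}->{1,3}
Constraint 2 (X != Z) on D(X)={1,2,4} D(Z)={1,3}: no change
Constraint 3 (X < Z) on D(X)={1,2,4} D(Z)={1,3}: X {1,2,4}->{1,2}; Z {1,3}->{3}
Constraint 4 (Y != Z) on D(Y)={2,3,4,5} D(Z)={3}: Y {2,3,4,5}->{2,4,5}
So after constraint 4: D(W)={2,3,5}, size = 3

Answer: 3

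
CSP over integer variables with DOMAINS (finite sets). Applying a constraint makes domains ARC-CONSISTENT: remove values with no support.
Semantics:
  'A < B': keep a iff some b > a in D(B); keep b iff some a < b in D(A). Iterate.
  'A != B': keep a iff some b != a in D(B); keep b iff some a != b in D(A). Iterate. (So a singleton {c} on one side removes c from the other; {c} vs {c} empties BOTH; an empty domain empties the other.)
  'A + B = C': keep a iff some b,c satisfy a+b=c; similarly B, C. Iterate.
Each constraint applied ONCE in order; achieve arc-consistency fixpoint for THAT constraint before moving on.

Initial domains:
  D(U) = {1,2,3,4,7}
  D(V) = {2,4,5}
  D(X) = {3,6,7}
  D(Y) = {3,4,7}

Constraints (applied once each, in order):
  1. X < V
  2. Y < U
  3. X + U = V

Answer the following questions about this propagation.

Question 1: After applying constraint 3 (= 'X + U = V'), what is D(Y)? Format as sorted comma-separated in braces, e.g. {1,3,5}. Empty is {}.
Constraint 1 (X < V) on D(X)={3,6,7} D(V)={2,4,5}: X {3,6,7}->{3}; V {2,4,5}->{4,5}
Constraint 2 (Y < U) on D(Y)={3,4,7} D(U)={1,2,3,4,7}: Y {3,4,7}->{3,4}; U {1,2,3,4,7}->{4,7}
Constraint 3 (X + U = V) on D(X)={3} D(U)={4,7} D(V)={4,5}: X {3}->{}; U {4,7}->{}; V {4,5}->{}
So after constraint 3: D(Y) = {3,4}

Answer: {3,4}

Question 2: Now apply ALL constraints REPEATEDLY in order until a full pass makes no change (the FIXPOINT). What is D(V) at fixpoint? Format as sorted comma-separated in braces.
pass 0 (initial): D(V)={2,4,5}
pass 1: U {1,2,3,4,7}->{}; V {2,4,5}->{}; X {3,6,7}->{}; Y {3,4,7}->{3,4}
pass 2: Y {3,4}->{}
pass 3: no change
Fixpoint after 3 passes: D(V) = {}

Answer: {}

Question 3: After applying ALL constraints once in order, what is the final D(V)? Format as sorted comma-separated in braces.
Constraint 1 (X < V) on D(X)={3,6,7} D(V)={2,4,5}: X {3,6,7}->{3}; V {2,4,5}->{4,5}
Constraint 2 (Y < U) on D(Y)={3,4,7} D(U)={1,2,3,4,7}: Y {3,4,7}->{3,4}; U {1,2,3,4,7}->{4,7}
Constraint 3 (X + U = V) on D(X)={3} D(U)={4,7} D(V)={4,5}: X {3}->{}; U {4,7}->{}; V {4,5}->{}
So after all 3 constraints: D(V) = {}

Answer: {}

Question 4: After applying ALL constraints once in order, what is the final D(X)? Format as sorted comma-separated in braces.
Answer: {}

Derivation:
Constraint 1 (X < V) on D(X)={3,6,7} D(V)={2,4,5}: X {3,6,7}->{3}; V {2,4,5}->{4,5}
Constraint 2 (Y < U) on D(Y)={3,4,7} D(U)={1,2,3,4,7}: Y {3,4,7}->{3,4}; U {1,2,3,4,7}->{4,7}
Constraint 3 (X + U = V) on D(X)={3} D(U)={4,7} D(V)={4,5}: X {3}->{}; U {4,7}->{}; V {4,5}->{}
So after all 3 constraints: D(X) = {}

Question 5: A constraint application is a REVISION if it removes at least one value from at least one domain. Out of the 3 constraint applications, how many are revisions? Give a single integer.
Answer: 3

Derivation:
Constraint 1 (X < V) on D(X)={3,6,7} D(V)={2,4,5}: X {3,6,7}->{3}; V {2,4,5}->{4,5} => REVISION
Constraint 2 (Y < U) on D(Y)={3,4,7} D(U)={1,2,3,4,7}: Y {3,4,7}->{3,4}; U {1,2,3,4,7}->{4,7} => REVISION
Constraint 3 (X + U = V) on D(X)={3} D(U)={4,7} D(V)={4,5}: X {3}->{}; U {4,7}->{}; V {4,5}->{} => REVISION
Total revisions = 3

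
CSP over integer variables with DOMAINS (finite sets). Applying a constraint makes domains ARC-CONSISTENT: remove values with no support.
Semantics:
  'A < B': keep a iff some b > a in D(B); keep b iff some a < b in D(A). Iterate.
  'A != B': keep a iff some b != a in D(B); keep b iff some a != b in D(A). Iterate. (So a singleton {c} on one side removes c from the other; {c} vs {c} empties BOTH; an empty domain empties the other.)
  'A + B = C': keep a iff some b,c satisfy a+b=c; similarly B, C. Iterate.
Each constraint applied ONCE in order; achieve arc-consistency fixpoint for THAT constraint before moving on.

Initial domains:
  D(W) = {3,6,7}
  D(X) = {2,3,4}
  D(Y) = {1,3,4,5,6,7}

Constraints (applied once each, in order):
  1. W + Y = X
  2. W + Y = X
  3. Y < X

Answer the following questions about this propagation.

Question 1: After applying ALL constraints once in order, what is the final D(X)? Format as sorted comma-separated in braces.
Answer: {4}

Derivation:
Constraint 1 (W + Y = X) on D(W)={3,6,7} D(Y)={1,3,4,5,6,7} D(X)={2,3,4}: W {3,6,7}->{3}; Y {1,3,4,5,6,7}->{1}; X {2,3,4}->{4}
Constraint 2 (W + Y = X) on D(W)={3} D(Y)={1} D(X)={4}: no change
Constraint 3 (Y < X) on D(Y)={1} D(X)={4}: no change
So after all 3 constraints: D(X) = {4}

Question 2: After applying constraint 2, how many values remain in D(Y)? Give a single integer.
Constraint 1 (W + Y = X) on D(W)={3,6,7} D(Y)={1,3,4,5,6,7} D(X)={2,3,4}: W {3,6,7}->{3}; Y {1,3,4,5,6,7}->{1}; X {2,3,4}->{4}
Constraint 2 (W + Y = X) on D(W)={3} D(Y)={1} D(X)={4}: no change
So after constraint 2: D(Y)={1}, size = 1

Answer: 1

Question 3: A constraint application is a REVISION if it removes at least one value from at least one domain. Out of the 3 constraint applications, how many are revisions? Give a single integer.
Constraint 1 (W + Y = X) on D(W)={3,6,7} D(Y)={1,3,4,5,6,7} D(X)={2,3,4}: W {3,6,7}->{3}; Y {1,3,4,5,6,7}->{1}; X {2,3,4}->{4} => REVISION
Constraint 2 (W + Y = X) on D(W)={3} D(Y)={1} D(X)={4}: no change => not a revision
Constraint 3 (Y < X) on D(Y)={1} D(X)={4}: no change => not a revision
Total revisions = 1

Answer: 1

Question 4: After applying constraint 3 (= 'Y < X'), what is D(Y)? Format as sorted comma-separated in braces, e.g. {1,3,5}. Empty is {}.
Answer: {1}

Derivation:
Constraint 1 (W + Y = X) on D(W)={3,6,7} D(Y)={1,3,4,5,6,7} D(X)={2,3,4}: W {3,6,7}->{3}; Y {1,3,4,5,6,7}->{1}; X {2,3,4}->{4}
Constraint 2 (W + Y = X) on D(W)={3} D(Y)={1} D(X)={4}: no change
Constraint 3 (Y < X) on D(Y)={1} D(X)={4}: no change
So after constraint 3: D(Y) = {1}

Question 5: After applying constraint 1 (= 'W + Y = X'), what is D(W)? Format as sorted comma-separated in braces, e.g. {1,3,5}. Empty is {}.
Answer: {3}

Derivation:
Constraint 1 (W + Y = X) on D(W)={3,6,7} D(Y)={1,3,4,5,6,7} D(X)={2,3,4}: W {3,6,7}->{3}; Y {1,3,4,5,6,7}->{1}; X {2,3,4}->{4}
So after constraint 1: D(W) = {3}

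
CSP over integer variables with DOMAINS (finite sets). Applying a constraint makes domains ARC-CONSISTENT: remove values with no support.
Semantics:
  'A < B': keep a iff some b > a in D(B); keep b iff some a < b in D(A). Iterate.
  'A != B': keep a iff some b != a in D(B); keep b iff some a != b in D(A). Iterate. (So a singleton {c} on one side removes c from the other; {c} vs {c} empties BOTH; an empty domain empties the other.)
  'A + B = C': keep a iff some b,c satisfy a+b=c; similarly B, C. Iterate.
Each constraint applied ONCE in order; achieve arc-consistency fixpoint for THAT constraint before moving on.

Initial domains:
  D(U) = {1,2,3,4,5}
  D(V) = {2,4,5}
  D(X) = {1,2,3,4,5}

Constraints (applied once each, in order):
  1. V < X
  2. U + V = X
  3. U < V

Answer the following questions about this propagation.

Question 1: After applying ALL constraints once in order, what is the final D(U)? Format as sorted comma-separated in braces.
Constraint 1 (V < X) on D(V)={2,4,5} D(X)={1,2,3,4,5}: V {2,4,5}->{2,4}; X {1,2,3,4,5}->{3,4,5}
Constraint 2 (U + V = X) on D(U)={1,2,3,4,5} D(V)={2,4} D(X)={3,4,5}: U {1,2,3,4,5}->{1,2,3}
Constraint 3 (U < V) on D(U)={1,2,3} D(V)={2,4}: no change
So after all 3 constraints: D(U) = {1,2,3}

Answer: {1,2,3}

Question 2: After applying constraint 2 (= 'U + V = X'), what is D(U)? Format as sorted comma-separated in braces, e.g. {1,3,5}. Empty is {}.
Answer: {1,2,3}

Derivation:
Constraint 1 (V < X) on D(V)={2,4,5} D(X)={1,2,3,4,5}: V {2,4,5}->{2,4}; X {1,2,3,4,5}->{3,4,5}
Constraint 2 (U + V = X) on D(U)={1,2,3,4,5} D(V)={2,4} D(X)={3,4,5}: U {1,2,3,4,5}->{1,2,3}
So after constraint 2: D(U) = {1,2,3}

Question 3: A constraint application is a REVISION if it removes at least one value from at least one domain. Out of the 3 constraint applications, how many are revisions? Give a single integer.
Answer: 2

Derivation:
Constraint 1 (V < X) on D(V)={2,4,5} D(X)={1,2,3,4,5}: V {2,4,5}->{2,4}; X {1,2,3,4,5}->{3,4,5} => REVISION
Constraint 2 (U + V = X) on D(U)={1,2,3,4,5} D(V)={2,4} D(X)={3,4,5}: U {1,2,3,4,5}->{1,2,3} => REVISION
Constraint 3 (U < V) on D(U)={1,2,3} D(V)={2,4}: no change => not a revision
Total revisions = 2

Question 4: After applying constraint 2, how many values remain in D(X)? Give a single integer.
Answer: 3

Derivation:
Constraint 1 (V < X) on D(V)={2,4,5} D(X)={1,2,3,4,5}: V {2,4,5}->{2,4}; X {1,2,3,4,5}->{3,4,5}
Constraint 2 (U + V = X) on D(U)={1,2,3,4,5} D(V)={2,4} D(X)={3,4,5}: U {1,2,3,4,5}->{1,2,3}
So after constraint 2: D(X)={3,4,5}, size = 3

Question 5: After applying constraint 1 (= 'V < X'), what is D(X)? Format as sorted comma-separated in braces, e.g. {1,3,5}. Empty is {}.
Answer: {3,4,5}

Derivation:
Constraint 1 (V < X) on D(V)={2,4,5} D(X)={1,2,3,4,5}: V {2,4,5}->{2,4}; X {1,2,3,4,5}->{3,4,5}
So after constraint 1: D(X) = {3,4,5}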